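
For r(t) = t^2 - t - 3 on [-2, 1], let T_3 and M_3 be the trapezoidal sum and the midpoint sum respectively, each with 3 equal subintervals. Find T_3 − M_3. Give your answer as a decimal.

0.75

T_3 = -4.
M_3 = -4.75.
T_3 − M_3 = 0.75.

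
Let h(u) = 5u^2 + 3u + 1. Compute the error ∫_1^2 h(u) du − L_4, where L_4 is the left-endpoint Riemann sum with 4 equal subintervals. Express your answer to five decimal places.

Exact integral: ∫_1^2 h(u) du ≈ 17.1666667.
L_4 = 14.96875.
Error ≈ 17.1666667 − 14.96875 ≈ 2.19792.

2.19792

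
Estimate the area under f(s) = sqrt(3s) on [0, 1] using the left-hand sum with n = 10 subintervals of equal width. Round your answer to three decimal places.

1.057

Δs = (1 − 0)/10 = 0.1.
Left endpoints: 0, 0.1, 0.2, 0.3, 0.4, 0.5, 0.6, 0.7, 0.8, 0.9.
f(0) ≈ 0.000, f(0.1) ≈ 0.548, f(0.2) ≈ 0.775, f(0.3) ≈ 0.949, f(0.4) ≈ 1.095, f(0.5) ≈ 1.225, f(0.6) ≈ 1.342, f(0.7) ≈ 1.449, f(0.8) ≈ 1.549, f(0.9) ≈ 1.643.
Sum = Δs · [f(0) + f(0.1) + f(0.2) + ...].
Sum ≈ 1.057.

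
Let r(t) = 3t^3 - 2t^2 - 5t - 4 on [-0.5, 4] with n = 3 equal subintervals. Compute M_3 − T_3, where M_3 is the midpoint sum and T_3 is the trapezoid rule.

M_3 = 80.2265625.
T_3 = 115.03125.
M_3 − T_3 = -34.8046875.

-34.8046875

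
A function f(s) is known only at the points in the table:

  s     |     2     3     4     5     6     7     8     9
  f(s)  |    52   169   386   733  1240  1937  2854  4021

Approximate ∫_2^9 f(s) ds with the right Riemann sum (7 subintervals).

11340

Δs = 1.
Sum = 1·[169 + 386 + 733 + 1240 + 1937 + 2854 + 4021] = 11340.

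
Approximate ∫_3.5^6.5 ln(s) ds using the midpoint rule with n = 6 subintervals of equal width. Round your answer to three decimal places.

Δs = (6.5 − 3.5)/6 = 0.5.
Midpoints: 3.75, 4.25, 4.75, 5.25, 5.75, 6.25.
f(3.75) ≈ 1.322, f(4.25) ≈ 1.447, f(4.75) ≈ 1.558, f(5.25) ≈ 1.658, f(5.75) ≈ 1.749, f(6.25) ≈ 1.833.
Sum = Δs · [f(3.75) + f(4.25) + f(4.75) + ...].
Sum ≈ 4.783.

4.783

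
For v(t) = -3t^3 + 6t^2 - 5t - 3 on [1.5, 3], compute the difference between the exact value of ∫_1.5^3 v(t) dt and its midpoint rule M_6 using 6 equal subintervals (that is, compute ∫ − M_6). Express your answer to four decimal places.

-0.1113

Exact integral: ∫_1.5^3 v(t) dt = -31.078125.
M_6 ≈ -30.966797.
Error ≈ -31.078125 − (-30.966797) ≈ -0.1113.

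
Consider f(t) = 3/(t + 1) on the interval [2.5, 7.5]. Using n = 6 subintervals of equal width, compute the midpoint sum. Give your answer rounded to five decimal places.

Δt = (7.5 − 2.5)/6 = 5/6.
Midpoints: 35/12, 3.75, 55/12, 65/12, 6.25, 85/12.
f(35/12) = 36/47, f(3.75) = 12/19, f(55/12) = 36/67, f(65/12) = 36/77, f(6.25) = 12/29, f(85/12) = 36/97.
Sum = Δt · [f(35/12) + f(3.75) + f(55/12) + ...].
Sum ≈ 2.65609.

2.65609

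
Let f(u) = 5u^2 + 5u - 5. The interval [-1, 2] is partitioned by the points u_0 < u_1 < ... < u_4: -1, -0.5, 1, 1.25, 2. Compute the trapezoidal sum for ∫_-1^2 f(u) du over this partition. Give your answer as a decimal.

Subinterval widths: 0.5, 1.5, 0.25, 0.75.
f(-1) = -5, f(-0.5) = -6.25, f(1) = 5, f(1.25) = 9.0625, f(2) = 25.
On each subinterval the trapezoid contributes (Δu_i/2)·[f(u_{i-1}) + f(u_i)].
Sum = 10.78125.

10.78125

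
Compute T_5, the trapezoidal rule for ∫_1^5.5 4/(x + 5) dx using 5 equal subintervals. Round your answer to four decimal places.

2.2435

Δx = (5.5 − 1)/5 = 0.9.
f(1) = 2/3, f(1.9) = 40/69, f(2.8) = 20/39, f(3.7) = 40/87, f(4.6) = 5/12, f(5.5) = 8/21.
T_5 = (Δx/2)·[f(x_0) + 2f(x_1) + ... + 2f(x_{4}) + f(x_5)].
Sum ≈ 2.2435.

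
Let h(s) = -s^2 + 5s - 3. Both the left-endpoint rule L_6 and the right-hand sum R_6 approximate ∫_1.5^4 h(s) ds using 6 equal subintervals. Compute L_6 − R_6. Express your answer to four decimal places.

L_6 ≈ 6.854745.
R_6 ≈ 6.333912.
L_6 − R_6 ≈ 0.5208.

0.5208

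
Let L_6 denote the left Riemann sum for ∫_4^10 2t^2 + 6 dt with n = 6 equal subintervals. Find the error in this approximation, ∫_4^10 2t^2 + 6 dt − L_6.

82

Exact integral: ∫_4^10 f(t) dt = 660.
L_6 = 578.
Error = 660 − 578 = 82.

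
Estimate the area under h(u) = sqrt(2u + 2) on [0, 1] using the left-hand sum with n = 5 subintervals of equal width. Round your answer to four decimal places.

Δu = (1 − 0)/5 = 0.2.
Left endpoints: 0, 0.2, 0.4, 0.6, 0.8.
h(0) ≈ 1.4142, h(0.2) ≈ 1.5492, h(0.4) ≈ 1.6733, h(0.6) ≈ 1.7889, h(0.8) ≈ 1.8974.
Sum = Δu · [h(0) + h(0.2) + h(0.4) + h(0.6) + h(0.8)].
Sum ≈ 1.6646.

1.6646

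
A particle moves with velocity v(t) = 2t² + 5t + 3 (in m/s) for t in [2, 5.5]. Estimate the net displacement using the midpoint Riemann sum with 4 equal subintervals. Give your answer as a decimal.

181.26171875

Δt = (5.5 − 2)/4 = 0.875.
Midpoints: 2.4375, 3.3125, 4.1875, 5.0625.
v(2.4375) = 27.0703125, v(3.3125) = 41.5078125, v(4.1875) = 59.0078125, v(5.0625) = 79.5703125.
Sum = Δt · [v(2.4375) + v(3.3125) + v(4.1875) + v(5.0625)].
Sum = 181.26171875.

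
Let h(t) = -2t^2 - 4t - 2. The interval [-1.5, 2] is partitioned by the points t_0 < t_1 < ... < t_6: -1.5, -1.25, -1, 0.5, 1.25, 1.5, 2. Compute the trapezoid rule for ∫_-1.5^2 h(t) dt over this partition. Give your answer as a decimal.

Subinterval widths: 0.25, 0.25, 1.5, 0.75, 0.25, 0.5.
h(-1.5) = -0.5, h(-1.25) = -0.125, h(-1) = 0, h(0.5) = -4.5, h(1.25) = -10.125, h(1.5) = -12.5, h(2) = -18.
On each subinterval the trapezoid contributes (Δt_i/2)·[h(t_{i-1}) + h(t_i)].
Sum = -19.40625.

-19.40625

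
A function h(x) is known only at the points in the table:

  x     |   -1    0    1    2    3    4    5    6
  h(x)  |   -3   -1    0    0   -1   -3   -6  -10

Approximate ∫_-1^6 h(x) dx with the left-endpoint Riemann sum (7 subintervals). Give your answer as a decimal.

-14

Δx = 1.
Sum = 1·[(-3) + (-1) + 0 + 0 + (-1) + (-3) + (-6)] = -14.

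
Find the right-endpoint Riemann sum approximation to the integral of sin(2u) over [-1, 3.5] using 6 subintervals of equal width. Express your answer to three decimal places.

Δu = (3.5 − (-1))/6 = 0.75.
Right endpoints: -0.25, 0.5, 1.25, 2, 2.75, 3.5.
f(-0.25) ≈ -0.479, f(0.5) ≈ 0.841, f(1.25) ≈ 0.598, f(2) ≈ -0.757, f(2.75) ≈ -0.706, f(3.5) ≈ 0.657.
Sum = Δu · [f(-0.25) + f(0.5) + f(1.25) + ...].
Sum ≈ 0.116.

0.116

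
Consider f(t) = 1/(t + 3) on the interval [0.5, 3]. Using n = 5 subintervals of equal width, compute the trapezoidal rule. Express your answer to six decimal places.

0.540115

Δt = (3 − 0.5)/5 = 0.5.
f(0.5) = 2/7, f(1) = 0.25, f(1.5) = 2/9, f(2) = 0.2, f(2.5) = 2/11, f(3) = 1/6.
T_5 = (Δt/2)·[f(t_0) + 2f(t_1) + ... + 2f(t_{4}) + f(t_5)].
Sum ≈ 0.540115.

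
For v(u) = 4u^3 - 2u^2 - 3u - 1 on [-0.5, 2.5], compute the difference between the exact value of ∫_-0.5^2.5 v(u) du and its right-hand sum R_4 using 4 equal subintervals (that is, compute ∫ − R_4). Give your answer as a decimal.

-18.5625

Exact integral: ∫_-0.5^2.5 v(u) du = 16.5.
R_4 = 35.0625.
Error = 16.5 − 35.0625 = -18.5625.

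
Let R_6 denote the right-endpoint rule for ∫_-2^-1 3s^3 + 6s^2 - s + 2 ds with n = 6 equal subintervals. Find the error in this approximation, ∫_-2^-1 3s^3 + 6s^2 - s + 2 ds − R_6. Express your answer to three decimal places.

-0.132

Exact integral: ∫_-2^-1 f(s) ds = 6.25.
R_6 ≈ 6.38194.
Error ≈ 6.25 − 6.38194 ≈ -0.132.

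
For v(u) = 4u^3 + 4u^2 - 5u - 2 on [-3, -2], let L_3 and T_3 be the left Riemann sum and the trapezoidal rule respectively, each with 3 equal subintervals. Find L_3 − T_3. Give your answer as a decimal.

L_3 ≈ -38.14815.
T_3 ≈ -29.64815.
L_3 − T_3 = -8.5.

-8.5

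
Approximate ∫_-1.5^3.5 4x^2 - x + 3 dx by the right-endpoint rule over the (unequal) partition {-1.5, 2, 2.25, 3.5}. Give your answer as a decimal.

125.375

Subinterval widths: 3.5, 0.25, 1.25.
Right endpoints: 2, 2.25, 3.5.
f(2) = 17, f(2.25) = 21, f(3.5) = 48.5.
Sum = Σ Δx_i · f(x_i).
Sum = 125.375.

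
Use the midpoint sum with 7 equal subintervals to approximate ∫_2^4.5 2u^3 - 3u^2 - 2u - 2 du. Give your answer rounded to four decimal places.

92.2178

Δu = (4.5 − 2)/7 = 5/14.
Midpoints: 61/28, 71/28, 81/28, 3.25, 101/28, 111/28, 121/28.
f(61/28) = 923/10976, f(71/28) = 68573/10976, f(81/28) = 170423/10976, f(3.25) = 28.46875, f(101/28) = 500723/10976, f(111/28) = 741173/10976, f(121/28) = 1039823/10976.
Sum = Δu · [f(61/28) + f(71/28) + f(81/28) + ...].
Sum ≈ 92.2178.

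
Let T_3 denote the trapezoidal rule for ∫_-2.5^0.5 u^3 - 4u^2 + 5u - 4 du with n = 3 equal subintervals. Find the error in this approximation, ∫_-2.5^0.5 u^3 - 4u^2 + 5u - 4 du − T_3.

3.5

Exact integral: ∫_-2.5^0.5 f(u) du = -57.75.
T_3 = -61.25.
Error = -57.75 − (-61.25) = 3.5.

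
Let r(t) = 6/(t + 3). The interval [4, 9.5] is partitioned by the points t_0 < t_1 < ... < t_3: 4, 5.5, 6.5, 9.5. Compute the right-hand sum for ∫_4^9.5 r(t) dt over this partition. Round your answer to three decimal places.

Subinterval widths: 1.5, 1, 3.
Right endpoints: 5.5, 6.5, 9.5.
r(5.5) = 12/17, r(6.5) = 12/19, r(9.5) = 0.48.
Sum = Σ Δt_i · r(t_i).
Sum ≈ 3.130.

3.130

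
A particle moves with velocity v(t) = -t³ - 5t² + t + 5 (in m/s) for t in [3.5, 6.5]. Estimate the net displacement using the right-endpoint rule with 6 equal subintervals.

Δt = (6.5 − 3.5)/6 = 0.5.
Right endpoints: 4, 4.5, 5, 5.5, 6, 6.5.
v(4) = -135, v(4.5) = -182.875, v(5) = -240, v(5.5) = -307.125, v(6) = -385, v(6.5) = -474.375.
Sum = Δt · [v(4) + v(4.5) + v(5) + ...].
Sum = -862.1875.

-862.1875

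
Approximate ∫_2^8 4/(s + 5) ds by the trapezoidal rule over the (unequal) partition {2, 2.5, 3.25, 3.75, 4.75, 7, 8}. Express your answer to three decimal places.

2.484

Subinterval widths: 0.5, 0.75, 0.5, 1, 2.25, 1.
f(2) = 4/7, f(2.5) = 8/15, f(3.25) = 16/33, f(3.75) = 16/35, f(4.75) = 16/39, f(7) = 1/3, f(8) = 4/13.
On each subinterval the trapezoid contributes (Δs_i/2)·[f(s_{i-1}) + f(s_i)].
Sum ≈ 2.484.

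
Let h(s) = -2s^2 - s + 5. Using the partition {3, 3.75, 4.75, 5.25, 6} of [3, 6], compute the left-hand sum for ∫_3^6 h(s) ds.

-102.84375

Subinterval widths: 0.75, 1, 0.5, 0.75.
Left endpoints: 3, 3.75, 4.75, 5.25.
h(3) = -16, h(3.75) = -26.875, h(4.75) = -44.875, h(5.25) = -55.375.
Sum = Σ Δs_i · h(s_i).
Sum = -102.84375.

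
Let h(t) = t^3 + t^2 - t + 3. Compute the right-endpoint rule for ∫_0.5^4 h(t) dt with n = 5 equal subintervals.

116.76

Δt = (4 − 0.5)/5 = 0.7.
Right endpoints: 1.2, 1.9, 2.6, 3.3, 4.
h(1.2) = 4.968, h(1.9) = 11.569, h(2.6) = 24.736, h(3.3) = 46.527, h(4) = 79.
Sum = Δt · [h(1.2) + h(1.9) + h(2.6) + h(3.3) + h(4)].
Sum = 116.76.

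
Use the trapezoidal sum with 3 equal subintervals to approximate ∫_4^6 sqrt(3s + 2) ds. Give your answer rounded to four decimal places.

8.2330

Δs = (6 − 4)/3 = 2/3.
f(4) ≈ 3.7417, f(14/3) ≈ 4.0000, f(16/3) ≈ 4.2426, f(6) ≈ 4.4721.
T_3 = (Δs/2)·[f(s_0) + 2f(s_1) + 2f(s_2) + f(s_3)].
Sum ≈ 8.2330.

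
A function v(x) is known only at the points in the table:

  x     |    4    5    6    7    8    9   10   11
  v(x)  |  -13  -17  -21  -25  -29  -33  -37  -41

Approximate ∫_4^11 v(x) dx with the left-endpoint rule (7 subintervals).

-175

Δx = 1.
Sum = 1·[(-13) + (-17) + (-21) + (-25) + (-29) + (-33) + (-37)] = -175.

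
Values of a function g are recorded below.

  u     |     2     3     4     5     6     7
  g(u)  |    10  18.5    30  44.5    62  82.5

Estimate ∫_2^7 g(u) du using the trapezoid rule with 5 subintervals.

Δu = 1.
T_5 = (1/2)·[10 + 2·18.5 + 2·30 + 2·44.5 + 2·62 + 82.5] = 201.25.

201.25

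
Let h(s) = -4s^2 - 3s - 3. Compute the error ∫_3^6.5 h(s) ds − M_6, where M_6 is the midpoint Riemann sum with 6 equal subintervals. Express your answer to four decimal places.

-0.3970

Exact integral: ∫_3^6.5 h(s) ds ≈ -390.541667.
M_6 ≈ -390.144676.
Error ≈ -390.541667 − (-390.144676) ≈ -0.3970.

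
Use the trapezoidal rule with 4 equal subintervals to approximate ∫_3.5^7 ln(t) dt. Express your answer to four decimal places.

Δt = (7 − 3.5)/4 = 0.875.
f(3.5) ≈ 1.2528, f(4.375) ≈ 1.4759, f(5.25) ≈ 1.6582, f(6.125) ≈ 1.8124, f(7) ≈ 1.9459.
T_4 = (Δt/2)·[f(t_0) + 2f(t_1) + 2f(t_2) + 2f(t_3) + f(t_4)].
Sum ≈ 5.7276.

5.7276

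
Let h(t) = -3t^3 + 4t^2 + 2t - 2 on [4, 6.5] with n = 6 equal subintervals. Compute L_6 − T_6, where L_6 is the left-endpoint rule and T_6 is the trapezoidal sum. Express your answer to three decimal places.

108.724

L_6 ≈ -739.11820.
T_6 ≈ -847.84216.
L_6 − T_6 ≈ 108.724.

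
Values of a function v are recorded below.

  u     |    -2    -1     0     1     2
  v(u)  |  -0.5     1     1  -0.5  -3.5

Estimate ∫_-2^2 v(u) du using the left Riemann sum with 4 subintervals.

1

Δu = 1.
Sum = 1·[(-0.5) + 1 + 1 + (-0.5)] = 1.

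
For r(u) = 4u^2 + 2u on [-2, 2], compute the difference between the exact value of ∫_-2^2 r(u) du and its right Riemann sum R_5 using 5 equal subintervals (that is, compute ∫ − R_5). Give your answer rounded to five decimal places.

-4.90667

Exact integral: ∫_-2^2 r(u) du ≈ 21.3333333.
R_5 = 26.24.
Error ≈ 21.3333333 − 26.24 ≈ -4.90667.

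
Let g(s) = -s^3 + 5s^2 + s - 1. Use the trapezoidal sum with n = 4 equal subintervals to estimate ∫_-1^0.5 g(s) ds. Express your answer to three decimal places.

0.437

Δs = (0.5 − (-1))/4 = 0.375.
g(-1) = 4, g(-0.625) = 293/512, g(-0.25) = -0.921875, g(0.125) = -409/512, g(0.5) = 0.625.
T_4 = (Δs/2)·[g(s_0) + 2g(s_1) + 2g(s_2) + 2g(s_3) + g(s_4)].
Sum ≈ 0.437.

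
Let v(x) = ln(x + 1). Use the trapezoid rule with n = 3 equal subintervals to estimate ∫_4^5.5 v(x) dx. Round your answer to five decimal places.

2.61856

Δx = (5.5 − 4)/3 = 0.5.
v(4) ≈ 1.60944, v(4.5) ≈ 1.70475, v(5) ≈ 1.79176, v(5.5) ≈ 1.87180.
T_3 = (Δx/2)·[v(x_0) + 2v(x_1) + 2v(x_2) + v(x_3)].
Sum ≈ 2.61856.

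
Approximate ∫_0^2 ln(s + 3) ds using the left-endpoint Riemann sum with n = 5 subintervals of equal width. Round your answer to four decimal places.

Δs = (2 − 0)/5 = 0.4.
Left endpoints: 0, 0.4, 0.8, 1.2, 1.6.
f(0) ≈ 1.0986, f(0.4) ≈ 1.2238, f(0.8) ≈ 1.3350, f(1.2) ≈ 1.4351, f(1.6) ≈ 1.5261.
Sum = Δs · [f(0) + f(0.4) + f(0.8) + f(1.2) + f(1.6)].
Sum ≈ 2.6474.

2.6474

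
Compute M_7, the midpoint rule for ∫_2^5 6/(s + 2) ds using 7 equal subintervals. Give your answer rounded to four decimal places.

3.3558

Δs = (5 − 2)/7 = 3/7.
Midpoints: 31/14, 37/14, 43/14, 3.5, 55/14, 61/14, 67/14.
f(31/14) = 84/59, f(37/14) = 84/65, f(43/14) = 84/71, f(3.5) = 12/11, f(55/14) = 84/83, f(61/14) = 84/89, f(67/14) = 84/95.
Sum = Δs · [f(31/14) + f(37/14) + f(43/14) + ...].
Sum ≈ 3.3558.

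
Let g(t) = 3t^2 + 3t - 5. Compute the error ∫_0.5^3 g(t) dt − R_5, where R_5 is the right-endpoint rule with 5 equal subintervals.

-8.75

Exact integral: ∫_0.5^3 g(t) dt = 27.5.
R_5 = 36.25.
Error = 27.5 − 36.25 = -8.75.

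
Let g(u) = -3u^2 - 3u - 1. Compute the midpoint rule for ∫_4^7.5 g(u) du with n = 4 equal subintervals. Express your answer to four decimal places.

Δu = (7.5 − 4)/4 = 0.875.
Midpoints: 4.4375, 5.3125, 6.1875, 7.0625.
g(4.4375) = -73.38671875, g(5.3125) = -101.60546875, g(6.1875) = -134.41796875, g(7.0625) = -171.82421875.
Sum = Δu · [g(4.4375) + g(5.3125) + g(6.1875) + g(7.0625)].
Sum ≈ -421.0801.

-421.0801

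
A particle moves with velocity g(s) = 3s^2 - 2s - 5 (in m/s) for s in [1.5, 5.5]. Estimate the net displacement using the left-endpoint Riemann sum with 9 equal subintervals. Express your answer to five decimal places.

Δs = (5.5 − 1.5)/9 = 4/9.
Left endpoints: 1.5, 35/18, 43/18, 17/6, 59/18, 67/18, 25/6, 83/18, 91/18.
g(1.5) = -1.25, g(35/18) = 265/108, g(43/18) = 793/108, g(17/6) = 161/12, g(59/18) = 2233/108, g(67/18) = 3145/108, g(25/6) = 38.75, g(83/18) = 5353/108, g(91/18) = 6649/108.
Sum = Δs · [g(1.5) + g(35/18) + g(43/18) + ...].
Sum ≈ 98.50617.

98.50617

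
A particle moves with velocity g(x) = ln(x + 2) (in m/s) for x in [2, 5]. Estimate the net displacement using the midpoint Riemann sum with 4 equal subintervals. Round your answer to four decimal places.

Δx = (5 − 2)/4 = 0.75.
Midpoints: 2.375, 3.125, 3.875, 4.625.
g(2.375) ≈ 1.4759, g(3.125) ≈ 1.6341, g(3.875) ≈ 1.7707, g(4.625) ≈ 1.8909.
Sum = Δx · [g(2.375) + g(3.125) + g(3.875) + g(4.625)].
Sum ≈ 5.0787.

5.0787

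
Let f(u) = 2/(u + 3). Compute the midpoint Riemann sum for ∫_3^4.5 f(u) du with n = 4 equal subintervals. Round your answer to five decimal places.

Δu = (4.5 − 3)/4 = 0.375.
Midpoints: 3.1875, 3.5625, 3.9375, 4.3125.
f(3.1875) = 32/99, f(3.5625) = 32/105, f(3.9375) = 32/111, f(4.3125) = 32/117.
Sum = Δu · [f(3.1875) + f(3.5625) + f(3.9375) + f(4.3125)].
Sum ≈ 0.44617.

0.44617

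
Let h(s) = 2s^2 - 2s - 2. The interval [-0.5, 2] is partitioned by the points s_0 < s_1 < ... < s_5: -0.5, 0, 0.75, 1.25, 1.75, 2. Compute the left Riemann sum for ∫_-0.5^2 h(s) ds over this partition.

Subinterval widths: 0.5, 0.75, 0.5, 0.5, 0.25.
Left endpoints: -0.5, 0, 0.75, 1.25, 1.75.
h(-0.5) = -0.5, h(0) = -2, h(0.75) = -2.375, h(1.25) = -1.375, h(1.75) = 0.625.
Sum = Σ Δs_i · h(s_i).
Sum = -3.46875.

-3.46875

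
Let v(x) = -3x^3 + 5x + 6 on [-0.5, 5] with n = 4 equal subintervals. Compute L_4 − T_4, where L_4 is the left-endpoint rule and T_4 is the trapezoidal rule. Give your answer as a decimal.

239.1640625

L_4 ≈ -169.7587891.
T_4 ≈ -408.9228516.
L_4 − T_4 = 239.1640625.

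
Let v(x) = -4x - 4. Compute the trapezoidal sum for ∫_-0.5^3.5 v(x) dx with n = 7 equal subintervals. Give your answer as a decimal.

-40

Δx = (3.5 − (-0.5))/7 = 4/7.
v(-0.5) = -2, v(1/14) = -30/7, v(9/14) = -46/7, v(17/14) = -62/7, v(25/14) = -78/7, v(33/14) = -94/7, v(41/14) = -110/7, v(3.5) = -18.
T_7 = (Δx/2)·[v(x_0) + 2v(x_1) + ... + 2v(x_{6}) + v(x_7)].
Sum = -40.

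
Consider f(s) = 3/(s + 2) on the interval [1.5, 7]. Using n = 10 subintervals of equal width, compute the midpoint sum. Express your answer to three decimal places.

2.831

Δs = (7 − 1.5)/10 = 0.55.
Midpoints: 1.775, 2.325, 2.875, 3.425, 3.975, 4.525, 5.075, 5.625, 6.175, 6.725.
f(1.775) = 120/151, f(2.325) = 120/173, f(2.875) = 8/13, f(3.425) = 120/217, f(3.975) = 120/239, f(4.525) = 40/87, f(5.075) = 120/283, f(5.625) = 24/61, f(6.175) = 40/109, f(6.725) = 120/349.
Sum = Δs · [f(1.775) + f(2.325) + f(2.875) + ...].
Sum ≈ 2.831.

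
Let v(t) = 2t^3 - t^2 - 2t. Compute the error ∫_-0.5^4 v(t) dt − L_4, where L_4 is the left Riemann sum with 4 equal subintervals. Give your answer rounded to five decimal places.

49.20117

Exact integral: ∫_-0.5^4 v(t) dt = 90.84375.
L_4 ≈ 41.6425781.
Error ≈ 90.84375 − 41.6425781 ≈ 49.20117.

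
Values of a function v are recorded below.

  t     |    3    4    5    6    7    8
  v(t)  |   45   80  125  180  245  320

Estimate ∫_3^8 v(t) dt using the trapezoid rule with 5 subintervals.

Δt = 1.
T_5 = (1/2)·[45 + 2·80 + 2·125 + 2·180 + 2·245 + 320] = 812.5.

812.5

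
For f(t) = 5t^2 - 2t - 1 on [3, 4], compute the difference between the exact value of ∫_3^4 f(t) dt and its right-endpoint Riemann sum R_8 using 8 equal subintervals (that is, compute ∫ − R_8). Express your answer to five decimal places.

-2.07552

Exact integral: ∫_3^4 f(t) dt ≈ 53.6666667.
R_8 = 55.7421875.
Error ≈ 53.6666667 − 55.7421875 ≈ -2.07552.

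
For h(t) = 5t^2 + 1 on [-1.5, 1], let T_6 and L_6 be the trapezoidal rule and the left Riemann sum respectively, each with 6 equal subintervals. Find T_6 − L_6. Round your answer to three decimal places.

-1.302

T_6 ≈ 10.15336.
L_6 ≈ 11.45544.
T_6 − L_6 ≈ -1.302.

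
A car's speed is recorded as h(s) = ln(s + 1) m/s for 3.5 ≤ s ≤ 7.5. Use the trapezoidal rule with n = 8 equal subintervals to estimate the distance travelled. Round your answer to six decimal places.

Δs = (7.5 − 3.5)/8 = 0.5.
h(3.5) ≈ 1.504077, h(4) ≈ 1.609438, h(4.5) ≈ 1.704748, h(5) ≈ 1.791759, h(5.5) ≈ 1.871802, h(6) ≈ 1.945910, h(6.5) ≈ 2.014903, h(7) ≈ 2.079442, h(7.5) ≈ 2.140066.
T_8 = (Δs/2)·[h(s_0) + 2h(s_1) + ... + 2h(s_{7}) + h(s_8)].
Sum ≈ 7.420037.

7.420037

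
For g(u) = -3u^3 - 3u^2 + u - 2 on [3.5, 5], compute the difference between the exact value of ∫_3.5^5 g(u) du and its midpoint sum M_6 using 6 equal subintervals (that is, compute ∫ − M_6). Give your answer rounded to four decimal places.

-0.3223

Exact integral: ∫_3.5^5 g(u) du = -434.953125.
M_6 ≈ -434.630859.
Error ≈ -434.953125 − (-434.630859) ≈ -0.3223.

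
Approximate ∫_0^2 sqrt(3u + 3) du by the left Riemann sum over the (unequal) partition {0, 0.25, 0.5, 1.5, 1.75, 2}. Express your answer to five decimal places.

4.44118

Subinterval widths: 0.25, 0.25, 1, 0.25, 0.25.
Left endpoints: 0, 0.25, 0.5, 1.5, 1.75.
f(0) ≈ 1.73205, f(0.25) ≈ 1.93649, f(0.5) ≈ 2.12132, f(1.5) ≈ 2.73861, f(1.75) ≈ 2.87228.
Sum = Σ Δu_i · f(u_i).
Sum ≈ 4.44118.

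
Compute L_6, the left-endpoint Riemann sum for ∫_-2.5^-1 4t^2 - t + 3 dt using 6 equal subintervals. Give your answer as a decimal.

Δt = (-1 − (-2.5))/6 = 0.25.
Left endpoints: -2.5, -2.25, -2, -1.75, -1.5, -1.25.
f(-2.5) = 30.5, f(-2.25) = 25.5, f(-2) = 21, f(-1.75) = 17, f(-1.5) = 13.5, f(-1.25) = 10.5.
Sum = Δt · [f(-2.5) + f(-2.25) + f(-2) + ...].
Sum = 29.5.

29.5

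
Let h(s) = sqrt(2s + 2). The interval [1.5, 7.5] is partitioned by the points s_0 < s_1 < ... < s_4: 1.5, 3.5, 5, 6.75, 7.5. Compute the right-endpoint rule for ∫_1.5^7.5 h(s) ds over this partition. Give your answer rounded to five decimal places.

Subinterval widths: 2, 1.5, 1.75, 0.75.
Right endpoints: 3.5, 5, 6.75, 7.5.
h(3.5) ≈ 3.00000, h(5) ≈ 3.46410, h(6.75) ≈ 3.93700, h(7.5) ≈ 4.12311.
Sum = Σ Δs_i · h(s_i).
Sum ≈ 21.17824.

21.17824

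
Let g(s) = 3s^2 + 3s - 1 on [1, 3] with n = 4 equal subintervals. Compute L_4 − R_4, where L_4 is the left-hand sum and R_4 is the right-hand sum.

L_4 = 28.75.
R_4 = 43.75.
L_4 − R_4 = -15.

-15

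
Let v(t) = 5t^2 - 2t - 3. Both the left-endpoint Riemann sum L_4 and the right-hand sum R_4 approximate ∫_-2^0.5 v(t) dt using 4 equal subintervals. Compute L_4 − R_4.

L_4 = 18.02734375.
R_4 = 3.18359375.
L_4 − R_4 = 14.84375.

14.84375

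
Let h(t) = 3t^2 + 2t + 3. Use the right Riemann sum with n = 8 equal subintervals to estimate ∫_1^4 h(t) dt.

96.7734375

Δt = (4 − 1)/8 = 0.375.
Right endpoints: 1.375, 1.75, 2.125, 2.5, 2.875, 3.25, 3.625, 4.
h(1.375) = 11.421875, h(1.75) = 15.6875, h(2.125) = 20.796875, h(2.5) = 26.75, h(2.875) = 33.546875, h(3.25) = 41.1875, h(3.625) = 49.671875, h(4) = 59.
Sum = Δt · [h(1.375) + h(1.75) + h(2.125) + ...].
Sum = 96.7734375.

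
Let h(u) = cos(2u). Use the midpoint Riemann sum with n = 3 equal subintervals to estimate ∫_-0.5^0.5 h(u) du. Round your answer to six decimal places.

0.857258

Δu = (0.5 − (-0.5))/3 = 1/3.
Midpoints: -1/3, 0, 1/3.
h(-1/3) ≈ 0.785887, h(0) ≈ 1.000000, h(1/3) ≈ 0.785887.
Sum = Δu · [h(-1/3) + h(0) + h(1/3)].
Sum ≈ 0.857258.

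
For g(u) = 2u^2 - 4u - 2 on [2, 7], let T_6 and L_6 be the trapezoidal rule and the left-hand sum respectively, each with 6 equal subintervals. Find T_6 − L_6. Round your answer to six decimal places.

T_6 ≈ 124.49074074.
L_6 ≈ 95.32407407.
T_6 − L_6 ≈ 29.166667.

29.166667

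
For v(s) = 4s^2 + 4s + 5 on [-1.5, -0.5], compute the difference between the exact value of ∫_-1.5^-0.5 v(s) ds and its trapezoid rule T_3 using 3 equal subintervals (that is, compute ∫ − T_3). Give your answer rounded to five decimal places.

Exact integral: ∫_-1.5^-0.5 v(s) ds ≈ 5.3333333.
T_3 ≈ 5.4074074.
Error ≈ 5.3333333 − 5.4074074 ≈ -0.07407.

-0.07407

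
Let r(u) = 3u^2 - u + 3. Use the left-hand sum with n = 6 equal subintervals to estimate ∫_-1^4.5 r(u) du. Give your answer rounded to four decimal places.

Δu = (4.5 − (-1))/6 = 11/12.
Left endpoints: -1, -1/12, 5/6, 1.75, 8/3, 43/12.
r(-1) = 7, r(-1/12) = 149/48, r(5/6) = 4.25, r(1.75) = 10.4375, r(8/3) = 65/3, r(43/12) = 37.9375.
Sum = Δu · [r(-1) + r(-1/12) + r(5/6) + ...].
Sum ≈ 77.3628.

77.3628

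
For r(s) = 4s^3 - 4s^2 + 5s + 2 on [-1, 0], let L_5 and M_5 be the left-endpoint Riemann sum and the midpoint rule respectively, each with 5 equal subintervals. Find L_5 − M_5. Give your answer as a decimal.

-1.4

L_5 = -4.2.
M_5 = -2.8.
L_5 − M_5 = -1.4.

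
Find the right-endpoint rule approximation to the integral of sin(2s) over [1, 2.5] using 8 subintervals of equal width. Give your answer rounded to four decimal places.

-0.5209

Δs = (2.5 − 1)/8 = 0.1875.
Right endpoints: 1.1875, 1.375, 1.5625, 1.75, 1.9375, 2.125, 2.3125, 2.5.
f(1.1875) ≈ 0.6937, f(1.375) ≈ 0.3817, f(1.5625) ≈ 0.0166, f(1.75) ≈ -0.3508, f(1.9375) ≈ -0.6694, f(2.125) ≈ -0.8950, f(2.3125) ≈ -0.9962, f(2.5) ≈ -0.9589.
Sum = Δs · [f(1.1875) + f(1.375) + f(1.5625) + ...].
Sum ≈ -0.5209.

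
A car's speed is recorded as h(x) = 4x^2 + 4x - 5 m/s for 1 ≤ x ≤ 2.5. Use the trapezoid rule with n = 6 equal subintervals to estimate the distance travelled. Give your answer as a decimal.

Δx = (2.5 − 1)/6 = 0.25.
h(1) = 3, h(1.25) = 6.25, h(1.5) = 10, h(1.75) = 14.25, h(2) = 19, h(2.25) = 24.25, h(2.5) = 30.
T_6 = (Δx/2)·[h(x_0) + 2h(x_1) + ... + 2h(x_{5}) + h(x_6)].
Sum = 22.5625.

22.5625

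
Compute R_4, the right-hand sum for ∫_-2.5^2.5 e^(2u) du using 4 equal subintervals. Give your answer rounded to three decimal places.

Δu = (2.5 − (-2.5))/4 = 1.25.
Right endpoints: -1.25, 0, 1.25, 2.5.
f(-1.25) ≈ 0.082, f(0) ≈ 1.000, f(1.25) ≈ 12.182, f(2.5) ≈ 148.413.
Sum = Δu · [f(-1.25) + f(0) + f(1.25) + f(2.5)].
Sum ≈ 202.097.

202.097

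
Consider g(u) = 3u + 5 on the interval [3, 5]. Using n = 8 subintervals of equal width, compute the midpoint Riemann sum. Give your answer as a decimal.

Δu = (5 − 3)/8 = 0.25.
Midpoints: 3.125, 3.375, 3.625, 3.875, 4.125, 4.375, 4.625, 4.875.
g(3.125) = 14.375, g(3.375) = 15.125, g(3.625) = 15.875, g(3.875) = 16.625, g(4.125) = 17.375, g(4.375) = 18.125, g(4.625) = 18.875, g(4.875) = 19.625.
Sum = Δu · [g(3.125) + g(3.375) + g(3.625) + ...].
Sum = 34.

34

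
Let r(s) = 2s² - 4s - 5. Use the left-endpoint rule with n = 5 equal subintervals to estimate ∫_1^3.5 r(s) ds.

-10

Δs = (3.5 − 1)/5 = 0.5.
Left endpoints: 1, 1.5, 2, 2.5, 3.
r(1) = -7, r(1.5) = -6.5, r(2) = -5, r(2.5) = -2.5, r(3) = 1.
Sum = Δs · [r(1) + r(1.5) + r(2) + r(2.5) + r(3)].
Sum = -10.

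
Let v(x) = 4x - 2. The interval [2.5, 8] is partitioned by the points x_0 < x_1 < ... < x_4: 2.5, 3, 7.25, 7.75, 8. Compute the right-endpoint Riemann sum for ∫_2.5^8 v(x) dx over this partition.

141.75

Subinterval widths: 0.5, 4.25, 0.5, 0.25.
Right endpoints: 3, 7.25, 7.75, 8.
v(3) = 10, v(7.25) = 27, v(7.75) = 29, v(8) = 30.
Sum = Σ Δx_i · v(x_i).
Sum = 141.75.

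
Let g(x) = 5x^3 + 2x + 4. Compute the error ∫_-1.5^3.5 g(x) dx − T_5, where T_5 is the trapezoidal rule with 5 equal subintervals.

Exact integral: ∫_-1.5^3.5 g(x) dx = 211.25.
T_5 = 223.75.
Error = 211.25 − 223.75 = -12.5.

-12.5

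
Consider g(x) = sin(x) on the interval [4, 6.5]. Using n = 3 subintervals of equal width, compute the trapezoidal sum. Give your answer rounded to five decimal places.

Δx = (6.5 − 4)/3 = 5/6.
g(4) ≈ -0.75680, g(29/6) ≈ -0.99270, g(17/3) ≈ -0.57820, g(6.5) ≈ 0.21512.
T_3 = (Δx/2)·[g(x_0) + 2g(x_1) + 2g(x_2) + g(x_3)].
Sum ≈ -1.53478.

-1.53478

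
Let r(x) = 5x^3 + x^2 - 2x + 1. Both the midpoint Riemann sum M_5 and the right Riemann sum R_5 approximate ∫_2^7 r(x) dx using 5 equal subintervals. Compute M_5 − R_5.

-940.625

M_5 = 3024.375.
R_5 = 3965.
M_5 − R_5 = -940.625.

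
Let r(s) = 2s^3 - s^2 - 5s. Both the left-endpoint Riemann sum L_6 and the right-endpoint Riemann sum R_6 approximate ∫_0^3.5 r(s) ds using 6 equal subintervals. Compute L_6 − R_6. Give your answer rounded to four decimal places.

-32.6667

L_6 ≈ 15.666956.
R_6 ≈ 48.333623.
L_6 − R_6 ≈ -32.6667.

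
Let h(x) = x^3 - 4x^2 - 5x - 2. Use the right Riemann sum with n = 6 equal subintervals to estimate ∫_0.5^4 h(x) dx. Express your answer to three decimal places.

-71.860

Δx = (4 − 0.5)/6 = 7/12.
Right endpoints: 13/12, 5/3, 2.25, 17/6, 41/12, 4.
h(13/12) = -18731/1728, h(5/3) = -454/27, h(2.25) = -22.109375, h(17/6) = -5515/216, h(41/12) = -44743/1728, h(4) = -22.
Sum = Δx · [h(13/12) + h(5/3) + h(2.25) + ...].
Sum ≈ -71.860.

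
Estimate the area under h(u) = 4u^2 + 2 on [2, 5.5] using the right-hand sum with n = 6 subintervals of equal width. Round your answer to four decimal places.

249.5856

Δu = (5.5 − 2)/6 = 7/12.
Right endpoints: 31/12, 19/6, 3.75, 13/3, 59/12, 5.5.
h(31/12) = 1033/36, h(19/6) = 379/9, h(3.75) = 58.25, h(13/3) = 694/9, h(59/12) = 3553/36, h(5.5) = 123.
Sum = Δu · [h(31/12) + h(19/6) + h(3.75) + ...].
Sum ≈ 249.5856.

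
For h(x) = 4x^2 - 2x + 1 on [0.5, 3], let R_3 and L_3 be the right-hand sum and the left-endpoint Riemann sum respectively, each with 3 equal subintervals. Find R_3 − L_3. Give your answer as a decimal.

R_3 ≈ 43.240741.
L_3 ≈ 18.240741.
R_3 − L_3 = 25.

25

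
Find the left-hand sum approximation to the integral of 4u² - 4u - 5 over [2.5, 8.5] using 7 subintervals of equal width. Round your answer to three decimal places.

Δu = (8.5 − 2.5)/7 = 6/7.
Left endpoints: 2.5, 47/14, 59/14, 71/14, 83/14, 95/14, 107/14.
f(2.5) = 10, f(47/14) = 1306/49, f(59/14) = 2410/49, f(71/14) = 3802/49, f(83/14) = 5482/49, f(95/14) = 7450/49, f(107/14) = 9706/49.
Sum = Δu · [f(2.5) + f(47/14) + f(59/14) + ...].
Sum ≈ 536.082.

536.082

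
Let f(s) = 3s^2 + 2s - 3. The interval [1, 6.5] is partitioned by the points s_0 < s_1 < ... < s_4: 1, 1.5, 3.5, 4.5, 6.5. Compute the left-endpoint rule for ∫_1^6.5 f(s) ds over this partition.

Subinterval widths: 0.5, 2, 1, 2.
Left endpoints: 1, 1.5, 3.5, 4.5.
f(1) = 2, f(1.5) = 6.75, f(3.5) = 40.75, f(4.5) = 66.75.
Sum = Σ Δs_i · f(s_i).
Sum = 188.75.

188.75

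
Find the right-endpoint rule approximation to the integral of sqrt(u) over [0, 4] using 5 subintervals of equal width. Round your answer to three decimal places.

5.998

Δu = (4 − 0)/5 = 0.8.
Right endpoints: 0.8, 1.6, 2.4, 3.2, 4.
f(0.8) ≈ 0.894, f(1.6) ≈ 1.265, f(2.4) ≈ 1.549, f(3.2) ≈ 1.789, f(4) ≈ 2.000.
Sum = Δu · [f(0.8) + f(1.6) + f(2.4) + f(3.2) + f(4)].
Sum ≈ 5.998.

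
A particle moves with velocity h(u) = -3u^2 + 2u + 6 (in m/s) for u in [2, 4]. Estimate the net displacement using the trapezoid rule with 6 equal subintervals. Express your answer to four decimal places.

Δu = (4 − 2)/6 = 1/3.
h(2) = -2, h(7/3) = -17/3, h(8/3) = -10, h(3) = -15, h(10/3) = -62/3, h(11/3) = -27, h(4) = -34.
T_6 = (Δu/2)·[h(u_0) + 2h(u_1) + ... + 2h(u_{5}) + h(u_6)].
Sum ≈ -32.1111.

-32.1111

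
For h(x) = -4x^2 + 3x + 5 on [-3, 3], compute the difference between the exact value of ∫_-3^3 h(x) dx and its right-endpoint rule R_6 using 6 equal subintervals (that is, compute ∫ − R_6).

-5

Exact integral: ∫_-3^3 h(x) dx = -42.
R_6 = -37.
Error = -42 − (-37) = -5.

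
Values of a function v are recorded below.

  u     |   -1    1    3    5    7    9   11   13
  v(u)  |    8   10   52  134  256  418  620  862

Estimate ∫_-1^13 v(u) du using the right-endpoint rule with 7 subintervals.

Δu = 2.
Sum = 2·[10 + 52 + 134 + 256 + 418 + 620 + 862] = 4704.

4704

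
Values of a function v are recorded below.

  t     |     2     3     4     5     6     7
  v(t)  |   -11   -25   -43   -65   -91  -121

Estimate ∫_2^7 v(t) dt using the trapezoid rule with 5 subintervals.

Δt = 1.
T_5 = (1/2)·[(-11) + 2·(-25) + 2·(-43) + 2·(-65) + 2·(-91) + (-121)] = -290.

-290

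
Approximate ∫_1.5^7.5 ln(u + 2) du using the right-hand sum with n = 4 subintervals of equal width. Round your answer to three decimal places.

Δu = (7.5 − 1.5)/4 = 1.5.
Right endpoints: 3, 4.5, 6, 7.5.
f(3) ≈ 1.609, f(4.5) ≈ 1.872, f(6) ≈ 2.079, f(7.5) ≈ 2.251.
Sum = Δu · [f(3) + f(4.5) + f(6) + f(7.5)].
Sum ≈ 11.718.

11.718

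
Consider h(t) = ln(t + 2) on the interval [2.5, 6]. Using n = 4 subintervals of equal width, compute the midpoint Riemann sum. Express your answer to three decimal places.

Δt = (6 − 2.5)/4 = 0.875.
Midpoints: 2.9375, 3.8125, 4.6875, 5.5625.
h(2.9375) ≈ 1.597, h(3.8125) ≈ 1.760, h(4.6875) ≈ 1.900, h(5.5625) ≈ 2.023.
Sum = Δt · [h(2.9375) + h(3.8125) + h(4.6875) + h(5.5625)].
Sum ≈ 6.370.

6.370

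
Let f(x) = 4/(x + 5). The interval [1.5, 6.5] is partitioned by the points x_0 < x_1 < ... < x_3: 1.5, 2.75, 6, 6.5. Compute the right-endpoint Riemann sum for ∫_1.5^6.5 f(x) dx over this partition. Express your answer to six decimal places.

2.000893

Subinterval widths: 1.25, 3.25, 0.5.
Right endpoints: 2.75, 6, 6.5.
f(2.75) = 16/31, f(6) = 4/11, f(6.5) = 8/23.
Sum = Σ Δx_i · f(x_i).
Sum ≈ 2.000893.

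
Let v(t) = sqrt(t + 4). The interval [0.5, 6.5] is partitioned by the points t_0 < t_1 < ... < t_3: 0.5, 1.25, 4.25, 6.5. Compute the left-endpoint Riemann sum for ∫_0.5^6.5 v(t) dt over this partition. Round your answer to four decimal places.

14.9275

Subinterval widths: 0.75, 3, 2.25.
Left endpoints: 0.5, 1.25, 4.25.
v(0.5) ≈ 2.1213, v(1.25) ≈ 2.2913, v(4.25) ≈ 2.8723.
Sum = Σ Δt_i · v(t_i).
Sum ≈ 14.9275.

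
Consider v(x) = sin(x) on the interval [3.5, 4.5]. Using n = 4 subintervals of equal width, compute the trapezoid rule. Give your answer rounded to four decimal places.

-0.7219

Δx = (4.5 − 3.5)/4 = 0.25.
v(3.5) ≈ -0.3508, v(3.75) ≈ -0.5716, v(4) ≈ -0.7568, v(4.25) ≈ -0.8950, v(4.5) ≈ -0.9775.
T_4 = (Δx/2)·[v(x_0) + 2v(x_1) + 2v(x_2) + 2v(x_3) + v(x_4)].
Sum ≈ -0.7219.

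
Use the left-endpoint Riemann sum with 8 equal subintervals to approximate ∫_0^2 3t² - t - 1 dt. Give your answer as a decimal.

Δt = (2 − 0)/8 = 0.25.
Left endpoints: 0, 0.25, 0.5, 0.75, 1, 1.25, 1.5, 1.75.
f(0) = -1, f(0.25) = -1.0625, f(0.5) = -0.75, f(0.75) = -0.0625, f(1) = 1, f(1.25) = 2.4375, f(1.5) = 4.25, f(1.75) = 6.4375.
Sum = Δt · [f(0) + f(0.25) + f(0.5) + ...].
Sum = 2.8125.

2.8125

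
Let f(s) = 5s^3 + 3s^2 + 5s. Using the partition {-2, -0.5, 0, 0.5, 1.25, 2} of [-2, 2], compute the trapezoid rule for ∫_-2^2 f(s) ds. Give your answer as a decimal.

10.32421875

Subinterval widths: 1.5, 0.5, 0.5, 0.75, 0.75.
f(-2) = -38, f(-0.5) = -2.375, f(0) = 0, f(0.5) = 3.875, f(1.25) = 20.703125, f(2) = 62.
On each subinterval the trapezoid contributes (Δs_i/2)·[f(s_{i-1}) + f(s_i)].
Sum = 10.32421875.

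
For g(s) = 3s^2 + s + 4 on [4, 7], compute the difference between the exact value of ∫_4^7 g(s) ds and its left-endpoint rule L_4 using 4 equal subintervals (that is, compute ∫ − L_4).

Exact integral: ∫_4^7 g(s) ds = 307.5.
L_4 = 270.09375.
Error = 307.5 − 270.09375 = 37.40625.

37.40625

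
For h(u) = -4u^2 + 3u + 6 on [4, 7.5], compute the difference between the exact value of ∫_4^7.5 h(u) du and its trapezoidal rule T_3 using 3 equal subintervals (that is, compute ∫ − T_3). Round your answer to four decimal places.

3.1759

Exact integral: ∫_4^7.5 h(u) du ≈ -395.791667.
T_3 ≈ -398.967593.
Error ≈ -395.791667 − (-398.967593) ≈ 3.1759.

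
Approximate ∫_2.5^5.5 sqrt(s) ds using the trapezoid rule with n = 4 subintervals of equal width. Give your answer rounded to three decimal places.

5.959

Δs = (5.5 − 2.5)/4 = 0.75.
f(2.5) ≈ 1.581, f(3.25) ≈ 1.803, f(4) ≈ 2.000, f(4.75) ≈ 2.179, f(5.5) ≈ 2.345.
T_4 = (Δs/2)·[f(s_0) + 2f(s_1) + 2f(s_2) + 2f(s_3) + f(s_4)].
Sum ≈ 5.959.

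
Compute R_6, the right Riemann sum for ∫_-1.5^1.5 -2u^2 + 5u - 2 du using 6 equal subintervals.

Δu = (1.5 − (-1.5))/6 = 0.5.
Right endpoints: -1, -0.5, 0, 0.5, 1, 1.5.
f(-1) = -9, f(-0.5) = -5, f(0) = -2, f(0.5) = 0, f(1) = 1, f(1.5) = 1.
Sum = Δu · [f(-1) + f(-0.5) + f(0) + ...].
Sum = -7.

-7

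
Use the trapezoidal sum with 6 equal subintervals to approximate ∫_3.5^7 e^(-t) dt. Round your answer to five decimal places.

0.03011

Δt = (7 − 3.5)/6 = 7/12.
f(3.5) ≈ 0.03020, f(49/12) ≈ 0.01685, f(14/3) ≈ 0.00940, f(5.25) ≈ 0.00525, f(35/6) ≈ 0.00293, f(77/12) ≈ 0.00163, f(7) ≈ 0.00091.
T_6 = (Δt/2)·[f(t_0) + 2f(t_1) + ... + 2f(t_{5}) + f(t_6)].
Sum ≈ 0.03011.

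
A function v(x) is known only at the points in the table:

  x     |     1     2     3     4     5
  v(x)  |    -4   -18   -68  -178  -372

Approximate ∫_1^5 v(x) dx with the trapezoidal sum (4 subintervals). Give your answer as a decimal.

-452

Δx = 1.
T_4 = (1/2)·[(-4) + 2·(-18) + 2·(-68) + 2·(-178) + (-372)] = -452.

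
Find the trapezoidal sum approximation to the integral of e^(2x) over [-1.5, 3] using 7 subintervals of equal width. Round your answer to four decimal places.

228.7367

Δx = (3 − (-1.5))/7 = 9/14.
f(-1.5) ≈ 0.0498, f(-6/7) ≈ 0.1801, f(-3/14) ≈ 0.6514, f(3/7) ≈ 2.3564, f(15/14) ≈ 8.5238, f(12/7) ≈ 30.8326, f(33/14) ≈ 111.5291, f(3) ≈ 403.4288.
T_7 = (Δx/2)·[f(x_0) + 2f(x_1) + ... + 2f(x_{6}) + f(x_7)].
Sum ≈ 228.7367.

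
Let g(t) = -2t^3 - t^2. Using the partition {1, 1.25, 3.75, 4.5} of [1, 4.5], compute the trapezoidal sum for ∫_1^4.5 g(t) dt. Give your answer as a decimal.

-278.0703125

Subinterval widths: 0.25, 2.5, 0.75.
g(1) = -3, g(1.25) = -5.46875, g(3.75) = -119.53125, g(4.5) = -202.5.
On each subinterval the trapezoid contributes (Δt_i/2)·[g(t_{i-1}) + g(t_i)].
Sum = -278.0703125.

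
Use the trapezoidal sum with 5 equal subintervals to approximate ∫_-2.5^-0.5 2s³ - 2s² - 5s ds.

-15.42

Δs = (-0.5 − (-2.5))/5 = 0.4.
f(-2.5) = -31.25, f(-2.1) = -16.842, f(-1.7) = -7.106, f(-1.3) = -1.274, f(-0.9) = 1.422, f(-0.5) = 1.75.
T_5 = (Δs/2)·[f(s_0) + 2f(s_1) + ... + 2f(s_{4}) + f(s_5)].
Sum = -15.42.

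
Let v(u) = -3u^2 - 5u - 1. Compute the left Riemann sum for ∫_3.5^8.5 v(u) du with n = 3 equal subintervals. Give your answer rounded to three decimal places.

-562.361

Δu = (8.5 − 3.5)/3 = 5/3.
Left endpoints: 3.5, 31/6, 41/6.
v(3.5) = -55.25, v(31/6) = -1283/12, v(41/6) = -175.25.
Sum = Δu · [v(3.5) + v(31/6) + v(41/6)].
Sum ≈ -562.361.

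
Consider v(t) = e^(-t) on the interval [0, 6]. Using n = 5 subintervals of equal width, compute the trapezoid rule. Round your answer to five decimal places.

Δt = (6 − 0)/5 = 1.2.
v(0) ≈ 1.00000, v(1.2) ≈ 0.30119, v(2.4) ≈ 0.09072, v(3.6) ≈ 0.02732, v(4.8) ≈ 0.00823, v(6) ≈ 0.00248.
T_5 = (Δt/2)·[v(t_0) + 2v(t_1) + ... + 2v(t_{4}) + v(t_5)].
Sum ≈ 1.11445.

1.11445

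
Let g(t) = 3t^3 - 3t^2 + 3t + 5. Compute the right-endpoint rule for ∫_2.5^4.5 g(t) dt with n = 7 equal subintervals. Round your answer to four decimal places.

Δt = (4.5 − 2.5)/7 = 2/7.
Right endpoints: 39/14, 43/14, 47/14, 51/14, 55/14, 59/14, 4.5.
g(39/14) = 150727/2744, g(43/14) = 199867/2744, g(47/14) = 260047/2744, g(51/14) = 332419/2744, g(55/14) = 418135/2744, g(59/14) = 518347/2744, g(4.5) = 231.125.
Sum = Δt · [g(39/14) + g(43/14) + g(47/14) + ...].
Sum ≈ 261.7398.

261.7398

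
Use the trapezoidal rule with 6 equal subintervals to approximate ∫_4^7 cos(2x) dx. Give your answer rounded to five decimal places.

0.00057

Δx = (7 − 4)/6 = 0.5.
f(4) ≈ -0.14550, f(4.5) ≈ -0.91113, f(5) ≈ -0.83907, f(5.5) ≈ 0.00443, f(6) ≈ 0.84385, f(6.5) ≈ 0.90745, f(7) ≈ 0.13674.
T_6 = (Δx/2)·[f(x_0) + 2f(x_1) + ... + 2f(x_{5}) + f(x_6)].
Sum ≈ 0.00057.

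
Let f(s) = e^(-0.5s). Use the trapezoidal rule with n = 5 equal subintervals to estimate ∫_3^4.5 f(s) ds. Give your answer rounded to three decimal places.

0.236

Δs = (4.5 − 3)/5 = 0.3.
f(3) ≈ 0.223, f(3.3) ≈ 0.192, f(3.6) ≈ 0.165, f(3.9) ≈ 0.142, f(4.2) ≈ 0.122, f(4.5) ≈ 0.105.
T_5 = (Δs/2)·[f(s_0) + 2f(s_1) + ... + 2f(s_{4}) + f(s_5)].
Sum ≈ 0.236.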